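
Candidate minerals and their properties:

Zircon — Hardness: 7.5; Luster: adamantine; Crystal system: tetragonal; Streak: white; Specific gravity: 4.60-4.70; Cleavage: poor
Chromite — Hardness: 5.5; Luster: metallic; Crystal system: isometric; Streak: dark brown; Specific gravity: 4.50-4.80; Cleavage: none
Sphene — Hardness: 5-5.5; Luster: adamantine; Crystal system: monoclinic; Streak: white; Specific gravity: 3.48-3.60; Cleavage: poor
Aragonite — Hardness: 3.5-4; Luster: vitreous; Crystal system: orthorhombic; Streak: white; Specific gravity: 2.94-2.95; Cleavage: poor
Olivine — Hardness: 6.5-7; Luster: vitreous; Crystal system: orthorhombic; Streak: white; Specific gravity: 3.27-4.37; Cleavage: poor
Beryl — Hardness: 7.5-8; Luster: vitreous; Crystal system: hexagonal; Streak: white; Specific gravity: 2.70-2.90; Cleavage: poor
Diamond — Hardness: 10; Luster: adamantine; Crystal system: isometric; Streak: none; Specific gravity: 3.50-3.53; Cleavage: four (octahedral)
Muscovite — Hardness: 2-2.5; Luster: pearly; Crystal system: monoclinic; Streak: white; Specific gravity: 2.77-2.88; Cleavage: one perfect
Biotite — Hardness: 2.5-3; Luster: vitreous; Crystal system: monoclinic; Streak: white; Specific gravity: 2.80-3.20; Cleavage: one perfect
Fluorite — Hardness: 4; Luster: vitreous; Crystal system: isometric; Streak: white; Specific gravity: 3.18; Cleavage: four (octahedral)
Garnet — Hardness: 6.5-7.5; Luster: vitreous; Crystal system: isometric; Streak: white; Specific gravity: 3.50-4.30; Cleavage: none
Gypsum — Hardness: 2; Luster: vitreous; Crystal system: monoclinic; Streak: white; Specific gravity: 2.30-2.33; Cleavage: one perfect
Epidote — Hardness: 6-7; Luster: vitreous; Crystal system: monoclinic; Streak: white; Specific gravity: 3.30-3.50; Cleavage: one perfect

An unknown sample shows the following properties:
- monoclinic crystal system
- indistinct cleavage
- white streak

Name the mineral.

Monoclinic crystal system — only Sphene, Muscovite, Biotite, Gypsum, Epidote remain.
Indistinct cleavage — leaves Sphene.
White streak — no further eliminations.
The only mineral consistent with every observation is Sphene.

Sphene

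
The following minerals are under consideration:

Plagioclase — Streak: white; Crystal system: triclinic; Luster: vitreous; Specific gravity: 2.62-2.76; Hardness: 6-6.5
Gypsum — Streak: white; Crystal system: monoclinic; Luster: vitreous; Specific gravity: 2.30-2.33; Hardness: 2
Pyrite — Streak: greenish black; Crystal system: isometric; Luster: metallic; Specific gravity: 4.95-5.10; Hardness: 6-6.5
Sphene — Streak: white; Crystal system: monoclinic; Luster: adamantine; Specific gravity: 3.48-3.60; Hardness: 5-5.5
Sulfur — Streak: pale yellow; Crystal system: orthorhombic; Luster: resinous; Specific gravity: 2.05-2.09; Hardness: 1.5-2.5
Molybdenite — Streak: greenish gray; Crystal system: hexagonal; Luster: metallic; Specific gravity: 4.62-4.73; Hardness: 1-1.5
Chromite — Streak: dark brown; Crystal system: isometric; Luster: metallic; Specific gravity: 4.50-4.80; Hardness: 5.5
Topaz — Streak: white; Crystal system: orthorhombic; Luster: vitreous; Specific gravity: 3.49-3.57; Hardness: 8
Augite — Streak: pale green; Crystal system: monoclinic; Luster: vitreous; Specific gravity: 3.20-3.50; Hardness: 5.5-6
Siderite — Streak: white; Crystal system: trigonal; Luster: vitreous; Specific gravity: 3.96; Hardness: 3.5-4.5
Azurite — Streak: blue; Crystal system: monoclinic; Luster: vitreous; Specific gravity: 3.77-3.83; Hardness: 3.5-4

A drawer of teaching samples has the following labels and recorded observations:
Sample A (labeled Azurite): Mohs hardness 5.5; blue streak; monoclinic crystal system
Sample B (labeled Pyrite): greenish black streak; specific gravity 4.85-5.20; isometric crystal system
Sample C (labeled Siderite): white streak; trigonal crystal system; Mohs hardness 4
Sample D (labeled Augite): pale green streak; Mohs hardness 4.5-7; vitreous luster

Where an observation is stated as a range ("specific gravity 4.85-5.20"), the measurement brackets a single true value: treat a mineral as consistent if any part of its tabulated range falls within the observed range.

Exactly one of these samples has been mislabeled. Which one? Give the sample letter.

Sample A: Mohs hardness 5.5 is outside the reference for Azurite (hardness 3.5-4) — mislabeled.
Sample B: all recorded properties match Pyrite.
Sample C: all recorded properties match Siderite.
Sample D: all recorded properties match Augite.
Sample A is the mislabeled one.

A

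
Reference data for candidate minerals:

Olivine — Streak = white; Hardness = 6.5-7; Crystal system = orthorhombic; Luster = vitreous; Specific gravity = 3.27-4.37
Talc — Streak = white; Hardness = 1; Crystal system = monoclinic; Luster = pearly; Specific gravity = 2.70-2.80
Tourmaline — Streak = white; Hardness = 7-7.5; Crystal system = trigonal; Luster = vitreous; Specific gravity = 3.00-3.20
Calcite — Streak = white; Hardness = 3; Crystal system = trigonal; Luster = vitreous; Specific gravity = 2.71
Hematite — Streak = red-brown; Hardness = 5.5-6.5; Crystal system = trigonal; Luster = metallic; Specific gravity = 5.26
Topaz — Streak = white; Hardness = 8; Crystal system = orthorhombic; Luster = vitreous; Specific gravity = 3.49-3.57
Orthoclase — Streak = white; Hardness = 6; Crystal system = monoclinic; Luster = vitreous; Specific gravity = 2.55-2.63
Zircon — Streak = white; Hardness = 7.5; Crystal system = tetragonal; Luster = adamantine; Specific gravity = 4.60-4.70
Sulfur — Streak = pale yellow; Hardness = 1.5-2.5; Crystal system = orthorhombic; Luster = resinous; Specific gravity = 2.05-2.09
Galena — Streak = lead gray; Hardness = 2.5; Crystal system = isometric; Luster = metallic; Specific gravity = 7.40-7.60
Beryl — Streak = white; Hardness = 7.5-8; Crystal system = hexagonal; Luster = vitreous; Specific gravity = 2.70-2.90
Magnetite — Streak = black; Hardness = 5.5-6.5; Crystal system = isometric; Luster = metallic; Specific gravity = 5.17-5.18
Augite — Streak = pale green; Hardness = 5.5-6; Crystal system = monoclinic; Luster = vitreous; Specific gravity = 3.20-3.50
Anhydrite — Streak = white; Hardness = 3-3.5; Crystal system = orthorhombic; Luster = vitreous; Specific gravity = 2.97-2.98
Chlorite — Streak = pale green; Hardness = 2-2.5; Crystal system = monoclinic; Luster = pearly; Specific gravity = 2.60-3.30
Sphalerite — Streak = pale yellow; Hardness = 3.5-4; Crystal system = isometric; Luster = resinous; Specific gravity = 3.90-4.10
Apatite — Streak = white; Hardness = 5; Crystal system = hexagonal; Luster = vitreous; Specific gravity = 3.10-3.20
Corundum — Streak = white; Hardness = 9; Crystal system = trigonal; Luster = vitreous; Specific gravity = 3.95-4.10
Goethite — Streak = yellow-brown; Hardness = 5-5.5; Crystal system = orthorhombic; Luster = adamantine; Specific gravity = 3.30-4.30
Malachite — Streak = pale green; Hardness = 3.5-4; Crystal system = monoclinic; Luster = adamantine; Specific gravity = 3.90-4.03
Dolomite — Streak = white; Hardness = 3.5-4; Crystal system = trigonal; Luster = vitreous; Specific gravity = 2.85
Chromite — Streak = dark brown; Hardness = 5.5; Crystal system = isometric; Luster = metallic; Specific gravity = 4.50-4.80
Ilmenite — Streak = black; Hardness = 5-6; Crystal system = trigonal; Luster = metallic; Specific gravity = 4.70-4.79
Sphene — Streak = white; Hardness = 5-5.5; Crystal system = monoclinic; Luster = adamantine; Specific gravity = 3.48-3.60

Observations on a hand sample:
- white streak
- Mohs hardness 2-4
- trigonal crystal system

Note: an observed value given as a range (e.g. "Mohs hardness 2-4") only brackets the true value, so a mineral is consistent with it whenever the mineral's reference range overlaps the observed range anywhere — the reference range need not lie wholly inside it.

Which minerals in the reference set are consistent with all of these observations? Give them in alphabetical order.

Calcite, Dolomite

White streak: only Olivine, Talc, Tourmaline, Calcite, Topaz, Orthoclase, Zircon, Beryl, Anhydrite, Apatite, Corundum, Dolomite, Sphene remain.
Mohs hardness 2-4: leaves Calcite, Anhydrite, Dolomite.
Trigonal crystal system is inconsistent with Anhydrite.
Consistent with every observation: Calcite, Dolomite.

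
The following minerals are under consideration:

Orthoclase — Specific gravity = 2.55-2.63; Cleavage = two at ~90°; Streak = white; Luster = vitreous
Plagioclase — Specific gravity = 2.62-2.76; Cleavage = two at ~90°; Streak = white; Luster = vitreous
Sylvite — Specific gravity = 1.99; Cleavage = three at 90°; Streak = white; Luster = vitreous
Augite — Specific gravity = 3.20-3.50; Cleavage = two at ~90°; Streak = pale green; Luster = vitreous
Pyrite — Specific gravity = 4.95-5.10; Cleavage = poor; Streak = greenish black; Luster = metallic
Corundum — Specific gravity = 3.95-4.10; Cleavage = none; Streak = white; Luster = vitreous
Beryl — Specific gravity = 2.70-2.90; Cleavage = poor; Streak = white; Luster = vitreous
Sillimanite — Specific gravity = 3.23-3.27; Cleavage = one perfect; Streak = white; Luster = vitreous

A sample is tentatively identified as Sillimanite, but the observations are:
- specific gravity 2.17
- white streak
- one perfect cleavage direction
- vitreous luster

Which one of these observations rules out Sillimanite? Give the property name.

Specific gravity 2.17: Sillimanite has SG 3.23-3.27 — inconsistent.
White streak: Sillimanite has white streak — within range.
One perfect cleavage direction: Sillimanite has cleavage one perfect — within range.
Vitreous luster: Sillimanite has vitreous luster — within range.
The specific gravity is the one property that does not fit.

specific gravity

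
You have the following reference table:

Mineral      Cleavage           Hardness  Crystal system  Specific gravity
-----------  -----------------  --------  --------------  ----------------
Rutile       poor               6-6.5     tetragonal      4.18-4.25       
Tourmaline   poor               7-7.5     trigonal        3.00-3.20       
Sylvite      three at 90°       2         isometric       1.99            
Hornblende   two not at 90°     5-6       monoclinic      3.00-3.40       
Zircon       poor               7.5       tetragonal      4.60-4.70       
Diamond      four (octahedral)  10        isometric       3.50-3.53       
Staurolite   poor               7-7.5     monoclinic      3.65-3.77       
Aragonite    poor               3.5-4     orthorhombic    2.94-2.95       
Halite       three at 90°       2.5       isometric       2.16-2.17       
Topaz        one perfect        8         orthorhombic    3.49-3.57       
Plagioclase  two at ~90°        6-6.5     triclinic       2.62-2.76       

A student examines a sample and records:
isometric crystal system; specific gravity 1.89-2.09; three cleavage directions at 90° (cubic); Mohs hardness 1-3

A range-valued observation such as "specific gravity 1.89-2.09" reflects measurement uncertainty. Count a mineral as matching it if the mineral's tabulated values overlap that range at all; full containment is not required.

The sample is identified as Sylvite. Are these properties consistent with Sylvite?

Isometric crystal system — fits Sylvite (isometric system).
Specific gravity 1.89-2.09 — fits Sylvite (SG 1.99).
Three cleavage directions at 90° (cubic) — fits Sylvite (cleavage three at 90°).
Mohs hardness 1-3 — fits Sylvite (hardness 2).
All observations are consistent with the tabulated values for Sylvite.

Consistent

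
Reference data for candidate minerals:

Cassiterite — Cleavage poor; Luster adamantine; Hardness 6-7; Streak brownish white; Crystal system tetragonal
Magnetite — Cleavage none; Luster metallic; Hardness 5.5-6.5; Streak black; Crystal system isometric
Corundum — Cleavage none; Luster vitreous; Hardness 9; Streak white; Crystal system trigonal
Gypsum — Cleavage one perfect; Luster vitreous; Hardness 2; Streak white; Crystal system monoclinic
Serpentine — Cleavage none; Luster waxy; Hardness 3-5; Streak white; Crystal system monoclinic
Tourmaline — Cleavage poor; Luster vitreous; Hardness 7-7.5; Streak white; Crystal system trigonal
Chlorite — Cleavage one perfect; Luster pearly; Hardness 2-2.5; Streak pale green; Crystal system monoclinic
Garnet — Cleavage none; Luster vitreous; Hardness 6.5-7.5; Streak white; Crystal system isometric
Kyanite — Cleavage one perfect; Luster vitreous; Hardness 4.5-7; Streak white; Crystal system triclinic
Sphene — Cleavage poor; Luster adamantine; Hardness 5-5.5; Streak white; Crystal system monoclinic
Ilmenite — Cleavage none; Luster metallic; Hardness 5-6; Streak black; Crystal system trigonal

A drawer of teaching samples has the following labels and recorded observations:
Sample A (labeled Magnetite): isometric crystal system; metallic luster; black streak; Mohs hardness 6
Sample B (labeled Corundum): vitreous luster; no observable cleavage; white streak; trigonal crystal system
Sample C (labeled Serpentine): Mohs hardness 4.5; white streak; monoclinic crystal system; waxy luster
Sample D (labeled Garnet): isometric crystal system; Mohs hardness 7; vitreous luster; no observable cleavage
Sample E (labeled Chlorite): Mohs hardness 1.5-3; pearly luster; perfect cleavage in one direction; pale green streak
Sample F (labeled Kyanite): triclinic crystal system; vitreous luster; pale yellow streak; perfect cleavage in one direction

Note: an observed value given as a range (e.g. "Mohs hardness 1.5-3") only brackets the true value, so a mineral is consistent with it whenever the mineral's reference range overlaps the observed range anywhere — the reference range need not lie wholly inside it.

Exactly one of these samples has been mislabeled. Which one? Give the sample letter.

F

Sample A: every observation is compatible with the reference values for Magnetite.
Sample B: every observation is compatible with the reference values for Corundum.
Sample C: every observation is compatible with the reference values for Serpentine.
Sample D: every observation is compatible with the reference values for Garnet.
Sample E: every observation is compatible with the reference values for Chlorite.
Sample F: Kyanite has white streak, but the record shows pale yellow streak — this label is wrong.
Sample F is the mislabeled one.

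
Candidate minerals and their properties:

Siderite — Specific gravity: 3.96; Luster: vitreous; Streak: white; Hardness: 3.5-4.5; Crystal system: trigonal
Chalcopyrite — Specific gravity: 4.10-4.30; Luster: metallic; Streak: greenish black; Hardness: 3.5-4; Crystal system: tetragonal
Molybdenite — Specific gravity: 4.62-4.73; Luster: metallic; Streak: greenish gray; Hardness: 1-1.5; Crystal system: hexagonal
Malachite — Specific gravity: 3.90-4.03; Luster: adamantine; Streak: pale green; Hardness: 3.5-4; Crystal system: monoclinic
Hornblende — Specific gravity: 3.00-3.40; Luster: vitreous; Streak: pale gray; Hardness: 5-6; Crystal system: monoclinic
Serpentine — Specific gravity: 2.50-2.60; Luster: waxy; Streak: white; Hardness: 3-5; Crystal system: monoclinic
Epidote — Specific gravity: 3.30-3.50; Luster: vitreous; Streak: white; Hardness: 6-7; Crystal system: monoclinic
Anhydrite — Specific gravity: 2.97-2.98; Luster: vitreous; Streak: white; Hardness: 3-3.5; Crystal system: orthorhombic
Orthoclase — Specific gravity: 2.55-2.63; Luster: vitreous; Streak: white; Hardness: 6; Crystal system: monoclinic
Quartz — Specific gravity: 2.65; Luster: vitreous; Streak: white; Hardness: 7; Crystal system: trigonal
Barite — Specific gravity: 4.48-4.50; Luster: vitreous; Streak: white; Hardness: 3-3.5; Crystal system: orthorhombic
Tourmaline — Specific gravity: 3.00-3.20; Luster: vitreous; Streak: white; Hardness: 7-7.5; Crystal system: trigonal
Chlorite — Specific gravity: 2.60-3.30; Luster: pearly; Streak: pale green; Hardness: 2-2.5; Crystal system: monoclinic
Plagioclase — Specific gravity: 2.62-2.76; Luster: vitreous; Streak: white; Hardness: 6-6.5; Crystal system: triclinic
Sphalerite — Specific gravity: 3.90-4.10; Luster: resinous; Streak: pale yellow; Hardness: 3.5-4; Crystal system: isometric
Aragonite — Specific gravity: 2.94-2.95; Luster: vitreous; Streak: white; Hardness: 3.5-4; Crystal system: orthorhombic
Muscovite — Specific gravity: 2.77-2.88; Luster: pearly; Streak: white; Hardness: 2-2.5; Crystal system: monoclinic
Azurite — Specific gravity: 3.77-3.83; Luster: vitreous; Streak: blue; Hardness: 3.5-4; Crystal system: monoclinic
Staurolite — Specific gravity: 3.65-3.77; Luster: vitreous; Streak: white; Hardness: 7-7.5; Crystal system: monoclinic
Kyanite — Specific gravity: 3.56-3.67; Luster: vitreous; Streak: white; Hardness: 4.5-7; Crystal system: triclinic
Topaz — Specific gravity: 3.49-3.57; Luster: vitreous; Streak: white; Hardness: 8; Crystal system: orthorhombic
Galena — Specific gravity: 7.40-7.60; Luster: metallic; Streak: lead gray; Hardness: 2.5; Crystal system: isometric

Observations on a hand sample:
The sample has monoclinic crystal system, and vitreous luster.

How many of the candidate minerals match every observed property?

5

Monoclinic crystal system: leaves Malachite, Hornblende, Serpentine, Epidote, Orthoclase, Chlorite, Muscovite, Azurite, Staurolite.
Vitreous luster eliminates Malachite, Serpentine, Chlorite, Muscovite.
Consistent with every observation: Azurite, Epidote, Hornblende, Orthoclase, Staurolite.
That is 5 minerals.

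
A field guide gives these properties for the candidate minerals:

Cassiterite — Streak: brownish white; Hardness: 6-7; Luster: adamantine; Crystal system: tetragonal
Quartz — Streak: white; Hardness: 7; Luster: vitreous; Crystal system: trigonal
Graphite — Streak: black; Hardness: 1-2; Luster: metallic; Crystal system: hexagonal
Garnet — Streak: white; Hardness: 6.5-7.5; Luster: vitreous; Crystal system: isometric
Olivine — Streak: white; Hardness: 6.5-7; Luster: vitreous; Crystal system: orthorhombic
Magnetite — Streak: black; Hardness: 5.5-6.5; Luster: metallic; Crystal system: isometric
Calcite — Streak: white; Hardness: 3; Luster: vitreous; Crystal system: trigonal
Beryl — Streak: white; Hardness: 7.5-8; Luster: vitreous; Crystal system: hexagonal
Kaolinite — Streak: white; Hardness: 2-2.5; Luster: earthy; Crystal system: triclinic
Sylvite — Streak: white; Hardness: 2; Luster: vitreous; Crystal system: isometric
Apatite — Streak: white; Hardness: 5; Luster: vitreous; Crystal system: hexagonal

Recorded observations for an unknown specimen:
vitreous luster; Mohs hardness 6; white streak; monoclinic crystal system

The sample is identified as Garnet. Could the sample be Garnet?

Inconsistent

Vitreous luster — matches Garnet (vitreous luster).
Mohs hardness 6 — Garnet has hardness 6.5-7.5; inconsistent.
White streak — matches Garnet (white streak).
Monoclinic crystal system — Garnet has isometric system; inconsistent.
2 of the observed properties are inconsistent with Garnet.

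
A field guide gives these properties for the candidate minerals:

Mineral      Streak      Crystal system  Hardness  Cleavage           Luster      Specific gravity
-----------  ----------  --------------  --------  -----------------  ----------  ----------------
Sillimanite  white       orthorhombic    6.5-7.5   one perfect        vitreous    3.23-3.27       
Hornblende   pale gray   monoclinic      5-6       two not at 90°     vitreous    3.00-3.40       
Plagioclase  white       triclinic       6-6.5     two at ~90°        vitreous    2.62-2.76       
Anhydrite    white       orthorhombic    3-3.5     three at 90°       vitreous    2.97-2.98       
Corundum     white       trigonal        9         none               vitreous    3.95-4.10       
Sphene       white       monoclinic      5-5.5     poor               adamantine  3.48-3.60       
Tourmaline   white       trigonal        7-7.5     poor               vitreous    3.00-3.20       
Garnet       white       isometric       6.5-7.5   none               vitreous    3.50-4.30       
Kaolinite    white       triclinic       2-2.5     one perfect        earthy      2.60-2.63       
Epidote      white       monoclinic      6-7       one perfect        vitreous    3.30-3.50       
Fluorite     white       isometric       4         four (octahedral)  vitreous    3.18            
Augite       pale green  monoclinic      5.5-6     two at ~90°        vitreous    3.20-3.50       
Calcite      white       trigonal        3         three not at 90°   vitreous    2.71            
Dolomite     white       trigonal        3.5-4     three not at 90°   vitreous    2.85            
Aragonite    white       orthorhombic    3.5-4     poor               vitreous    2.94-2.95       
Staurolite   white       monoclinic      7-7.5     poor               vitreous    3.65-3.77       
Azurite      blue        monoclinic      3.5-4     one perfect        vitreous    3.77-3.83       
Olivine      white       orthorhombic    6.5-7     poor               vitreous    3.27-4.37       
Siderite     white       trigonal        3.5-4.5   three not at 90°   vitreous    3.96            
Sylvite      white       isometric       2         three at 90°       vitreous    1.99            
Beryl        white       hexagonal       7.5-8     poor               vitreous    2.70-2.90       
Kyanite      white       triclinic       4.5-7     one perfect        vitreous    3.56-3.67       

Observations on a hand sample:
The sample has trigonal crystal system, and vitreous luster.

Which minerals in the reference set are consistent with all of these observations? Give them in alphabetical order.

Trigonal crystal system — leaves Corundum, Tourmaline, Calcite, Dolomite, Siderite.
Vitreous luster — all remaining candidates fit.
Consistent with every observation: Calcite, Corundum, Dolomite, Siderite, Tourmaline.

Calcite, Corundum, Dolomite, Siderite, Tourmaline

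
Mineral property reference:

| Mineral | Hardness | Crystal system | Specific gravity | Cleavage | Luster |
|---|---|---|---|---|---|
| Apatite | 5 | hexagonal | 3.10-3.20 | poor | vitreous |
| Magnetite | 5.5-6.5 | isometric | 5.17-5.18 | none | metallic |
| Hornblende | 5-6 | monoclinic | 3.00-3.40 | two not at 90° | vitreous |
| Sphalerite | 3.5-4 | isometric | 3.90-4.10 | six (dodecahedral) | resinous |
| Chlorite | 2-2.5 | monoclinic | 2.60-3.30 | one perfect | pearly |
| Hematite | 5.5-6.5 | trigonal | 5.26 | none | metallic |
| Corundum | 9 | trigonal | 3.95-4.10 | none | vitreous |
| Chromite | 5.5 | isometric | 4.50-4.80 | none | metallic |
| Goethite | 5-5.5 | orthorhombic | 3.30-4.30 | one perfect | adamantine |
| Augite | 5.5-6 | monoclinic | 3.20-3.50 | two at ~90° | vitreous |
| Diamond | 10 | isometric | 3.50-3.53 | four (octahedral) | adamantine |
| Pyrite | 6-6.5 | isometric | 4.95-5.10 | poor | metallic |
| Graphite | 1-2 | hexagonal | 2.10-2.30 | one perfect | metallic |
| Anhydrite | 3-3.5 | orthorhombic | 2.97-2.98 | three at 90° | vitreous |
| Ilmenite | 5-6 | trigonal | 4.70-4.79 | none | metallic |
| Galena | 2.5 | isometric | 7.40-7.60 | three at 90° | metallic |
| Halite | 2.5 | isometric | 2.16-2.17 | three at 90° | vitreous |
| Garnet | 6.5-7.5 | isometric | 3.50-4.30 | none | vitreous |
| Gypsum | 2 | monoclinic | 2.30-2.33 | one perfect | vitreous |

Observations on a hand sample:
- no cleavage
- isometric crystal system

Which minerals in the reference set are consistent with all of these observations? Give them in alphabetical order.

Chromite, Garnet, Magnetite

No cleavage — leaves Magnetite, Hematite, Corundum, Chromite, Ilmenite, Garnet.
Isometric crystal system eliminates Hematite, Corundum, Ilmenite.
Consistent with every observation: Chromite, Garnet, Magnetite.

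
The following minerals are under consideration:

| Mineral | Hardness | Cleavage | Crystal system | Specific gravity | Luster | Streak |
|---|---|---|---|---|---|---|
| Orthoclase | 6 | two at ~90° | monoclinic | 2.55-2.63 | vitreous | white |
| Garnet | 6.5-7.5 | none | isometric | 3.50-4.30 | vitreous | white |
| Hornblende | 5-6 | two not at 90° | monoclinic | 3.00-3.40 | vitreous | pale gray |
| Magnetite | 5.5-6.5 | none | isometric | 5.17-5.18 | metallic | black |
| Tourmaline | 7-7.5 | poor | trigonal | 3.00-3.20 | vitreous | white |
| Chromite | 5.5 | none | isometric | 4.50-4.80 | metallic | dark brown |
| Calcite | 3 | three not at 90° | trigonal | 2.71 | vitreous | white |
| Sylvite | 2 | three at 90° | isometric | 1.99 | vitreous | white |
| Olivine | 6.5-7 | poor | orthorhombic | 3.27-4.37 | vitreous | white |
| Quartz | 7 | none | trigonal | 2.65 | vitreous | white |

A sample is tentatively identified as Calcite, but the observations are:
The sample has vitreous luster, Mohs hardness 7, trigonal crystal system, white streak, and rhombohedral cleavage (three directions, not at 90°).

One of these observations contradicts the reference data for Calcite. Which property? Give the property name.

hardness

Vitreous luster: Calcite has vitreous luster — within range.
Mohs hardness 7: Calcite has hardness 3 — does not match.
Trigonal crystal system: Calcite has trigonal system — within range.
White streak: Calcite has white streak — within range.
Rhombohedral cleavage (three directions, not at 90°): Calcite has cleavage three not at 90° — within range.
Only the hardness is inconsistent.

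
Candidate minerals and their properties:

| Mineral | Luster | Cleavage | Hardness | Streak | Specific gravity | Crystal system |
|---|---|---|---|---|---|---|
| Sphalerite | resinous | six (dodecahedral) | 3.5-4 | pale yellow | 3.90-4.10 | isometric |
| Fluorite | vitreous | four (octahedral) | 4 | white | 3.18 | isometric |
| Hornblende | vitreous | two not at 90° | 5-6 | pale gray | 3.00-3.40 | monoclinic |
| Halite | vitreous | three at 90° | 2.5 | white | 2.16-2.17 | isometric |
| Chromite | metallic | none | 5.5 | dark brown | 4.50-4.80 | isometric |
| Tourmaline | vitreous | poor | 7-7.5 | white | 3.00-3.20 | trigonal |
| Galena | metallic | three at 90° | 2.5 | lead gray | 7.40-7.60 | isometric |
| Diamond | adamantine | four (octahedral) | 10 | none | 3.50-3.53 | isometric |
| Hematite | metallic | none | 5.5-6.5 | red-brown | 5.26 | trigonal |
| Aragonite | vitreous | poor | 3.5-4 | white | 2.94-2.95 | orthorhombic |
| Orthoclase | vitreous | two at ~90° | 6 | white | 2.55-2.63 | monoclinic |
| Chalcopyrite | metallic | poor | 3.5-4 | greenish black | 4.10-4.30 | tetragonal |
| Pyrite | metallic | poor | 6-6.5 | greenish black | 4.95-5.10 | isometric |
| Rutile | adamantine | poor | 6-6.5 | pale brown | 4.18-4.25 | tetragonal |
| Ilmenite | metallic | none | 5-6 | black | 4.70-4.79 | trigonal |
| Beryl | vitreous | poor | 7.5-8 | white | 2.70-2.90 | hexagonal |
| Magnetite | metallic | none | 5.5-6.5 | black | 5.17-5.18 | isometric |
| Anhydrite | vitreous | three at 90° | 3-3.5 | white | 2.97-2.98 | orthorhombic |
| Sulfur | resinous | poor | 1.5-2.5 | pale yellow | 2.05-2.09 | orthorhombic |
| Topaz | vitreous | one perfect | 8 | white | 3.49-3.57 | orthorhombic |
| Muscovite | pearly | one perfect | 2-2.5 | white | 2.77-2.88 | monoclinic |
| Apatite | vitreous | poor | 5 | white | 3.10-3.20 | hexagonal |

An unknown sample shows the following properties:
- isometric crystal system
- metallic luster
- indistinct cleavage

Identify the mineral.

Pyrite

Isometric crystal system: Sphalerite, Fluorite, Halite, Chromite, Galena, Diamond, Pyrite, Magnetite remain.
Metallic luster rules out Sphalerite, Fluorite, Halite, Diamond.
Indistinct cleavage: narrows the field to Pyrite.
Only Pyrite satisfies all observations.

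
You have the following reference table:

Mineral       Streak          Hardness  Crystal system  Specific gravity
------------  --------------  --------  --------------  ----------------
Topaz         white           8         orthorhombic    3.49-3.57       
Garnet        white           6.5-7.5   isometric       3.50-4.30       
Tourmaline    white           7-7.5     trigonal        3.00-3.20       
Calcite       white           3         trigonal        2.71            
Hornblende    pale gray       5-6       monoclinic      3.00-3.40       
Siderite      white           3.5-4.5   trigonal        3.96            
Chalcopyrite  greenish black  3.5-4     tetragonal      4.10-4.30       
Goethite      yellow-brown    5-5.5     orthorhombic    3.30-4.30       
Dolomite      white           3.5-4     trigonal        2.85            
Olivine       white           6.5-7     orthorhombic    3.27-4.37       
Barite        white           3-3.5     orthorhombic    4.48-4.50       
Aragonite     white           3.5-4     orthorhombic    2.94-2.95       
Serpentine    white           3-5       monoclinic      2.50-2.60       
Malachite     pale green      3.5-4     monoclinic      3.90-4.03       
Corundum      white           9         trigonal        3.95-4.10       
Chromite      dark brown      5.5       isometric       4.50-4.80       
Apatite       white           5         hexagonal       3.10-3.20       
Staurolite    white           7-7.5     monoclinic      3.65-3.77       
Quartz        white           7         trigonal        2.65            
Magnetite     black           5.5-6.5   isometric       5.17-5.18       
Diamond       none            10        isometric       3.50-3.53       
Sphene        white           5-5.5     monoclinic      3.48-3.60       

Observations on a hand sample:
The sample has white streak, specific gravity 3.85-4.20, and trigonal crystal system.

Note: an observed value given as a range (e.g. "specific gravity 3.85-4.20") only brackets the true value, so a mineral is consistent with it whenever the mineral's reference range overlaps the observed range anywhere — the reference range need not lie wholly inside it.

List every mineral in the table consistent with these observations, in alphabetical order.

Corundum, Siderite

White streak: narrows the field to Topaz, Garnet, Tourmaline, Calcite, Siderite, Dolomite, Olivine, Barite, Aragonite, Serpentine, Corundum, Apatite, Staurolite, Quartz, Sphene.
Specific gravity 3.85-4.20: narrows the field to Garnet, Siderite, Olivine, Corundum.
Trigonal crystal system eliminates Garnet, Olivine.
Consistent with every observation: Corundum, Siderite.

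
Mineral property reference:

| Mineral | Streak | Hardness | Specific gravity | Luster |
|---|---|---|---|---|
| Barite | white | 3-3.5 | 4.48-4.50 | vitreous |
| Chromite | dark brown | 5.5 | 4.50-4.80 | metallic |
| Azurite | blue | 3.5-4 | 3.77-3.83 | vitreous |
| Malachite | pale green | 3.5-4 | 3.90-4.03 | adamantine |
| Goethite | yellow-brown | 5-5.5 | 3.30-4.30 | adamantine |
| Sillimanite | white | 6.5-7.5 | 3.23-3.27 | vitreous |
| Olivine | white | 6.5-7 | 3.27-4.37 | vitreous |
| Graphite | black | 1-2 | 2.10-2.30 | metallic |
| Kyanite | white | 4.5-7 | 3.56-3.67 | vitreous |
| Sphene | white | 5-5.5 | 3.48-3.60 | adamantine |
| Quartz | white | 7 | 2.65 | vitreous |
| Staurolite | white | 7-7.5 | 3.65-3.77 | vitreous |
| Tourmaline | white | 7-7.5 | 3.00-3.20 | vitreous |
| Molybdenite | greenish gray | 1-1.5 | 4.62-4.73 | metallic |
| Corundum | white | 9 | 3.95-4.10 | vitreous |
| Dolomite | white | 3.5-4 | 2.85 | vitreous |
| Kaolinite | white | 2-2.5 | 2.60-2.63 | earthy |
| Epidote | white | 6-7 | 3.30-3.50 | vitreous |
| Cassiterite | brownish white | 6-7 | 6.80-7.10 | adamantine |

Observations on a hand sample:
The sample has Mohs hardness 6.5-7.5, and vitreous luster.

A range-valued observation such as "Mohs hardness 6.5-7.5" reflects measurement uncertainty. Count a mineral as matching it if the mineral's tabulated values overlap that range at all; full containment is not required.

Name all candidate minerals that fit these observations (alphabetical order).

Mohs hardness 6.5-7.5 — only Sillimanite, Olivine, Kyanite, Quartz, Staurolite, Tourmaline, Epidote, Cassiterite remain.
Vitreous luster is inconsistent with Cassiterite.
The minerals that satisfy all observations are Epidote, Kyanite, Olivine, Quartz, Sillimanite, Staurolite, Tourmaline.

Epidote, Kyanite, Olivine, Quartz, Sillimanite, Staurolite, Tourmaline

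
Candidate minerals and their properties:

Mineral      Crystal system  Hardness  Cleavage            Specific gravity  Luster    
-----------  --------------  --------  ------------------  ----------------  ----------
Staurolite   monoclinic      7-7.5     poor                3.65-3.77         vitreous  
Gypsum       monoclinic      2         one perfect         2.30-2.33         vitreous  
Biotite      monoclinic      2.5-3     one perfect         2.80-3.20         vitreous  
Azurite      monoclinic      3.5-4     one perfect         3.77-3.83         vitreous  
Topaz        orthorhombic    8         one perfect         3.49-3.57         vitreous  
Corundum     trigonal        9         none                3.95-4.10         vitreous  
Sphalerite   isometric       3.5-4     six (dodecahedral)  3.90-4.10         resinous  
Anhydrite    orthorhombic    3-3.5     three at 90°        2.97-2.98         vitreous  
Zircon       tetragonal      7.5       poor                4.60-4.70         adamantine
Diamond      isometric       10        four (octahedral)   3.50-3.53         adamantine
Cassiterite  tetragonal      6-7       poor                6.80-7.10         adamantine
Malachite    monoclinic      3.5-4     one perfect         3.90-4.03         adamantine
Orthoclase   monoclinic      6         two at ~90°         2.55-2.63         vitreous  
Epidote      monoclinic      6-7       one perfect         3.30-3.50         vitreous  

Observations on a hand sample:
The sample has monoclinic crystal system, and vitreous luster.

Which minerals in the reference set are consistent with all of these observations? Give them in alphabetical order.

Monoclinic crystal system: only Staurolite, Gypsum, Biotite, Azurite, Malachite, Orthoclase, Epidote remain.
Vitreous luster excludes Malachite.
Remaining candidates: Azurite, Biotite, Epidote, Gypsum, Orthoclase, Staurolite.

Azurite, Biotite, Epidote, Gypsum, Orthoclase, Staurolite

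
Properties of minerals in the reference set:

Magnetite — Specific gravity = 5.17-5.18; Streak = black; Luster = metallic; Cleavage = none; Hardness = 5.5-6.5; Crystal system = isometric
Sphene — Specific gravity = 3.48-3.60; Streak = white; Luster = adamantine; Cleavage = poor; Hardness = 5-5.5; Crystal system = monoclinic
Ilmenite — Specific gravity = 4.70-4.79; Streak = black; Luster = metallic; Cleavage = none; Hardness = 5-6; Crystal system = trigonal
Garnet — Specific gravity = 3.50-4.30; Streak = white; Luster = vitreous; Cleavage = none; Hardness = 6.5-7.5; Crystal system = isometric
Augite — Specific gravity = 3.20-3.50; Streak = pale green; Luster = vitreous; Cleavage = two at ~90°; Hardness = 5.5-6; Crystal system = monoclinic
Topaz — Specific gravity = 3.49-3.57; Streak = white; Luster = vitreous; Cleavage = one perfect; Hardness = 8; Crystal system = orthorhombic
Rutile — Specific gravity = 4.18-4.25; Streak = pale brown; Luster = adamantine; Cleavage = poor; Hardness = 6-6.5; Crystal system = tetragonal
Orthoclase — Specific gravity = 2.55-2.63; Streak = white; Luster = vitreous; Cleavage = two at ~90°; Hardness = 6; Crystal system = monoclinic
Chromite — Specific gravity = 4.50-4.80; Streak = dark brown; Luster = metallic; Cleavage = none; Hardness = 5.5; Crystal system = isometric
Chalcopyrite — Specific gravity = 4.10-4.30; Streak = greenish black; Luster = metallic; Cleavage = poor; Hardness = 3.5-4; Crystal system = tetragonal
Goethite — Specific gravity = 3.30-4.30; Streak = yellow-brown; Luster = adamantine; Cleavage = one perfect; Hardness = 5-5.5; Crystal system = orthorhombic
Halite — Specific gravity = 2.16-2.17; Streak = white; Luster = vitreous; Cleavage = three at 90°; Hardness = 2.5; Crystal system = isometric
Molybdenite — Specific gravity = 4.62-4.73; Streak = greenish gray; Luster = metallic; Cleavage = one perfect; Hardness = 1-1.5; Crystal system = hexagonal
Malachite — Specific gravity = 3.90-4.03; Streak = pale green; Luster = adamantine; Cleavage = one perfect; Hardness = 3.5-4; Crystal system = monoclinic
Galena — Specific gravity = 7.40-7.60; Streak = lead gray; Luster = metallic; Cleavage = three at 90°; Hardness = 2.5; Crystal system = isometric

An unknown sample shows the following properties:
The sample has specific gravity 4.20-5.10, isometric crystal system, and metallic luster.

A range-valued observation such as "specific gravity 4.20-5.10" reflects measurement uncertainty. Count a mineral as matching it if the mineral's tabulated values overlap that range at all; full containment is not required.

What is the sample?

Specific gravity 4.20-5.10: leaves Ilmenite, Garnet, Rutile, Chromite, Chalcopyrite, Goethite, Molybdenite.
Isometric crystal system: Garnet, Chromite remain.
Metallic luster eliminates Garnet.
Chromite is the sole remaining match.

Chromite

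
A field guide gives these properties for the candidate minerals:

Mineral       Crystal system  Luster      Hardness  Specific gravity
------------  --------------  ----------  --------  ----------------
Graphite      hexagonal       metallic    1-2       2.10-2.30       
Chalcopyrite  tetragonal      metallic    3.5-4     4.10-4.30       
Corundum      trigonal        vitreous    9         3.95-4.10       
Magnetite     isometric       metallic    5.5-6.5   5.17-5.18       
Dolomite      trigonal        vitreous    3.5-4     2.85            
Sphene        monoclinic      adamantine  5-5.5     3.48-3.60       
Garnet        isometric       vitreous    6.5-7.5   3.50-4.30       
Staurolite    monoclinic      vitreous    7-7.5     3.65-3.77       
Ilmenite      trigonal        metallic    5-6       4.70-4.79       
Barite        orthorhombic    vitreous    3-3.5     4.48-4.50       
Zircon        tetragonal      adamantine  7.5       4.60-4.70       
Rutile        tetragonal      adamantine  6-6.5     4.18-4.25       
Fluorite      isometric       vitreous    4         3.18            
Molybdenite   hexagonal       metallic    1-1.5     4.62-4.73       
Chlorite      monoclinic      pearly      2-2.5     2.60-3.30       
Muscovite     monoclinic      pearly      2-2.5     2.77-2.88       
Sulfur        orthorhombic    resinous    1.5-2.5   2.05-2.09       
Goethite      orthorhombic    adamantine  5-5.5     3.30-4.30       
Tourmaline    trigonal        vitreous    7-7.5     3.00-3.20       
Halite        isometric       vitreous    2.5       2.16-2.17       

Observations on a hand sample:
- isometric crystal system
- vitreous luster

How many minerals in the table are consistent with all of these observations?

3

Isometric crystal system: narrows the field to Magnetite, Garnet, Fluorite, Halite.
Vitreous luster is inconsistent with Magnetite.
The minerals that satisfy all observations are Fluorite, Garnet, Halite.
That is 3 minerals.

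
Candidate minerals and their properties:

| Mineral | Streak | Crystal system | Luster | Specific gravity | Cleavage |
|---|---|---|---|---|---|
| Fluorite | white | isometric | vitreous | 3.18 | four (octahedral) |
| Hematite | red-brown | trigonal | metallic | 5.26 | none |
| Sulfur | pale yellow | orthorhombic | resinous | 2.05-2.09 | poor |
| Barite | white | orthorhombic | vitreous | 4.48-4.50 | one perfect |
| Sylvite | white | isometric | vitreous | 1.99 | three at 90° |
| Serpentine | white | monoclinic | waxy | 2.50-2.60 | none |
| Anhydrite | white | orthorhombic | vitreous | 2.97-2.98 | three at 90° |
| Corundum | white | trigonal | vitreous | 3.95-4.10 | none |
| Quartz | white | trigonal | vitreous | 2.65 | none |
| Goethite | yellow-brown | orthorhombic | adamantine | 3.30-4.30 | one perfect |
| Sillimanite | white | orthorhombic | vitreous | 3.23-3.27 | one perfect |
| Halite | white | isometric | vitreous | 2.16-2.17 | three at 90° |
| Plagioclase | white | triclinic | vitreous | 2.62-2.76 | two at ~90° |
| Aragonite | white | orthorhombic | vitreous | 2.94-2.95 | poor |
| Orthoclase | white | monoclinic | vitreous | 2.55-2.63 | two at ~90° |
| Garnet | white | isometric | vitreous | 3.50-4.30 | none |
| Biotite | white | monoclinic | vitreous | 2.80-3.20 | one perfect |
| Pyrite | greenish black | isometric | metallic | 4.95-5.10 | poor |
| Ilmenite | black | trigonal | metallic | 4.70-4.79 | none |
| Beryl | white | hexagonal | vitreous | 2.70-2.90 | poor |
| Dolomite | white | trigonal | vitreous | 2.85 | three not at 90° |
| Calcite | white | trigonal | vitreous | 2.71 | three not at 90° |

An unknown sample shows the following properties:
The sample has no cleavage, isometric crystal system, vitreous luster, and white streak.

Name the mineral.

Garnet

No cleavage: Hematite, Serpentine, Corundum, Quartz, Garnet, Ilmenite remain.
Isometric crystal system: leaves Garnet.
Vitreous luster: all remaining candidates fit.
White streak: all remaining candidates fit.
Garnet is the sole remaining match.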